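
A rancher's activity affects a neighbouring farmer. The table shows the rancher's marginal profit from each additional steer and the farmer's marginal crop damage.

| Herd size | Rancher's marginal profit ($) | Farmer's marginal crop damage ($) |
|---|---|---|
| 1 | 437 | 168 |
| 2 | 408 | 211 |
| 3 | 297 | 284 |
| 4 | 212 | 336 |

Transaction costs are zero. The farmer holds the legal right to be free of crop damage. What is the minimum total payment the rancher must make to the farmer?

$663

Efficient level: marginal profit ≥ marginal crop damage through level 3, so k* = 3.
With the farmer holding the right, the rancher must at least compensate total damage at k*: 168 + 211 + 284 = 663.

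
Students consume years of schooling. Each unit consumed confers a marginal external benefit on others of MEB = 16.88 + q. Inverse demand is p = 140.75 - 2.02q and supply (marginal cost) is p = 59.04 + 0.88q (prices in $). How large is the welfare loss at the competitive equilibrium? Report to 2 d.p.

Market equilibrium (private): 59.04 + 0.88q = 140.75 - 2.02q → q_m = 28.1759.
Social marginal benefit = demand + MEB = 157.63 - 1.02q.
Set SMB = MC: 157.63 - 1.02q = 59.04 + 0.88q → q* = 51.8895.
Height of the DWL triangle at q_m is SMB(q_m) − MC(q_m) = MEB(q_m) = 45.0559.
DWL = ½ × 23.7136 × 45.0559 = 534.2188.

DWL = $534.22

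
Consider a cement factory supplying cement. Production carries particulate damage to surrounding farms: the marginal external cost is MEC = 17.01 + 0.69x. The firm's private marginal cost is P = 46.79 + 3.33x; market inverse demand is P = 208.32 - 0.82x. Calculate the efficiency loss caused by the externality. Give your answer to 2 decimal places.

DWL = 198.79

Market equilibrium (private): 46.79 + 3.33x = 208.32 - 0.82x → x_m = 38.9229.
Social marginal cost = private MC + MEC = 63.80 + 4.02x.
Set SMC = demand: 63.80 + 4.02x = 208.32 - 0.82x → x* = 29.8595.
The welfare-loss triangle has base |x_m − x*| and height MEC(x_m) (the vertical gap between SMC and demand is zero at x* and MEC at x_m).
DWL = ½ × 9.0634 × 43.8668 = 198.7912.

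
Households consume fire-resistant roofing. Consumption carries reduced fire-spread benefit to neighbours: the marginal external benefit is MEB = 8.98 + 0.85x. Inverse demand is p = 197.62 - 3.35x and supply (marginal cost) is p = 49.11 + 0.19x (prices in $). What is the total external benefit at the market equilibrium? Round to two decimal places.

$1124.72

Market equilibrium (private): 49.11 + 0.19x = 197.62 - 3.35x → x_m = 41.9520.
Total external benefit = ∫₀^{x_m} (8.98 + 0.85x) dx = 8.98×41.9520 + ½×0.85×41.9520² = 1124.7163.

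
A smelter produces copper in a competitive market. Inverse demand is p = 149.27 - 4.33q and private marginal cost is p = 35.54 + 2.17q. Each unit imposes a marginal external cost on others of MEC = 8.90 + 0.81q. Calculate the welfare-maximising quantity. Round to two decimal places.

q* = 14.34

Social marginal cost = private MC + MEC = 44.44 + 2.98q.
Set SMC = demand: 44.44 + 2.98q = 149.27 - 4.33q → q* = 14.3406.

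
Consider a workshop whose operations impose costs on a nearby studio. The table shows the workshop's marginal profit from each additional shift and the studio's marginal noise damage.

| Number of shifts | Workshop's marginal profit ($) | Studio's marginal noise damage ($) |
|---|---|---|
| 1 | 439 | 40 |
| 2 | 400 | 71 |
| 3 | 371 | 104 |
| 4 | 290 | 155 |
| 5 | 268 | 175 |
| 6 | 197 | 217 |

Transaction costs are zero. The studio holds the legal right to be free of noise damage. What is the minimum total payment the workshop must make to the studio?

Efficient level: marginal profit ≥ marginal noise damage through level 5, so k* = 5.
With the studio holding the right, the workshop must at least compensate total damage at k*: 40 + 71 + 104 + 155 + 175 = 545.

$545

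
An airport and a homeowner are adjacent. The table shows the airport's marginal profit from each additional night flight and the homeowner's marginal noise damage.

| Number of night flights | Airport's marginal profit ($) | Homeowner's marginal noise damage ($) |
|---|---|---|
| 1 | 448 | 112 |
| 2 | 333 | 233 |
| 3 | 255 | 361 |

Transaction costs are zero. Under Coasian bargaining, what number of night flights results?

2

Bargaining reaches the level where marginal profit last exceeds marginal noise damage.
That holds through level 2 (333 ≥ 233) but not at 3 (255 < 361).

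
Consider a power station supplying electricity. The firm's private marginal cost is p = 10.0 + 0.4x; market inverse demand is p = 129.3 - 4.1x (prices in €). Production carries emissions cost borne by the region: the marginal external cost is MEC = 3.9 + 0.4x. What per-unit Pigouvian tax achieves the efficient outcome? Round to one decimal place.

tax = €13.3 per unit

Social marginal cost = private MC + MEC = 13.9 + 0.8x.
Set SMC = demand: 13.9 + 0.8x = 129.3 - 4.1x → x* = 23.5510.
The Pigouvian tax equals MEC at x*: 3.9 + 0.4×23.5510 = 13.3204.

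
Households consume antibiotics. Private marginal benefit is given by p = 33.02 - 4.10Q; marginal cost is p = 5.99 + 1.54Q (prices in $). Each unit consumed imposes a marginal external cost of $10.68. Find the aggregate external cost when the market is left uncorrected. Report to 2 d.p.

$51.18

Market equilibrium (private): 5.99 + 1.54Q = 33.02 - 4.10Q → Q_m = 4.7926.
Total external cost = MEC × Q_m = 10.68 × 4.7926 = 51.1850.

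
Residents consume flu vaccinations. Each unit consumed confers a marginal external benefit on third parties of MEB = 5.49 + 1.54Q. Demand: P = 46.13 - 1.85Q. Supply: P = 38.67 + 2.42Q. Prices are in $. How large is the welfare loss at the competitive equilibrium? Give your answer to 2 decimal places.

DWL = $12.26

Market equilibrium (private): 38.67 + 2.42Q = 46.13 - 1.85Q → Q_m = 1.7471.
Social marginal benefit = demand + MEB = 51.62 - 0.31Q.
Set SMB = MC: 51.62 - 0.31Q = 38.67 + 2.42Q → Q* = 4.7436.
The welfare-loss triangle has base |Q_m − Q*| and height MEB(Q_m) (the vertical gap between SMB and MC is zero at Q* and MEB at Q_m).
DWL = ½ × 2.9965 × 8.1805 = 12.2564.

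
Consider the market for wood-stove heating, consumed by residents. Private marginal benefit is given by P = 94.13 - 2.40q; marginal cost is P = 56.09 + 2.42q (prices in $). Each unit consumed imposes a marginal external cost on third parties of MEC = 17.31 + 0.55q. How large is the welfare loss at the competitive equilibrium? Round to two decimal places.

DWL = $43.65

Market equilibrium (private): 56.09 + 2.42q = 94.13 - 2.40q → q_m = 7.8921.
Social marginal benefit = demand − MEC = 76.82 - 2.95q.
Set SMB = MC: 76.82 - 2.95q = 56.09 + 2.42q → q* = 3.8603.
Between q* and q_m the wedge MC − SMB runs linearly from 0 to MEC(q_m), so the loss is a triangle.
DWL = ½ × 4.0318 × 21.6507 = 43.6456.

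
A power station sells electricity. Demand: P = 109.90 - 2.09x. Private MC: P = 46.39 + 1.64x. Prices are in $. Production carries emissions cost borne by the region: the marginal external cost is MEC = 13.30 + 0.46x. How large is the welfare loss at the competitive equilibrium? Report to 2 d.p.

Market equilibrium (private): 46.39 + 1.64x = 109.90 - 2.09x → x_m = 17.0268.
Social marginal cost = private MC + MEC = 59.69 + 2.10x.
Set SMC = demand: 59.69 + 2.10x = 109.90 - 2.09x → x* = 11.9833.
The welfare-loss triangle has base |x_m − x*| and height MEC(x_m) (the vertical gap between SMC and demand is zero at x* and MEC at x_m).
DWL = ½ × 5.0435 × 21.1323 = 53.2904.

DWL = $53.29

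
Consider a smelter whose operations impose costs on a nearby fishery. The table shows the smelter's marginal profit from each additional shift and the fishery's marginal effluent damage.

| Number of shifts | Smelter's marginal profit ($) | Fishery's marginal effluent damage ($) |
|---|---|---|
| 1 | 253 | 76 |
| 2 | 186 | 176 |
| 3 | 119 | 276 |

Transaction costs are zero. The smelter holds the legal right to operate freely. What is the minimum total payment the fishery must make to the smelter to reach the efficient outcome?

$119

Left alone the smelter would choose level 3 (marginal profit stays positive).
Efficient level: k* = 2 (marginal profit ≥ marginal effluent damage through 2).
The fishery must at least cover the smelter's forgone profit from cutting 3→2: 119 = 119.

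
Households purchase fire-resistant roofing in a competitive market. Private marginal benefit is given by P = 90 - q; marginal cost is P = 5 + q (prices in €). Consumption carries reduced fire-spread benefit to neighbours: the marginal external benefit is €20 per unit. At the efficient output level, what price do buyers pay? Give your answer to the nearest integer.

Social marginal benefit = demand + MEB = 110 - q.
Set SMB = MC: 110 - q = 5 + q → q* = 52.5000.
Consumer price on the demand curve at q*: 90 − 1×52.5000 = 37.5000.

P = €38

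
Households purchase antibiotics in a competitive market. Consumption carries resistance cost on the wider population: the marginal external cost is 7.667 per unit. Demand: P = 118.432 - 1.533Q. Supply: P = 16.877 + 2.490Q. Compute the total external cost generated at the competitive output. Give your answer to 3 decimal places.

193.543

Market equilibrium (private): 16.877 + 2.490Q = 118.432 - 1.533Q → Q_m = 25.2436.
Total external cost = MEC × Q_m = 7.667 × 25.2436 = 193.5427.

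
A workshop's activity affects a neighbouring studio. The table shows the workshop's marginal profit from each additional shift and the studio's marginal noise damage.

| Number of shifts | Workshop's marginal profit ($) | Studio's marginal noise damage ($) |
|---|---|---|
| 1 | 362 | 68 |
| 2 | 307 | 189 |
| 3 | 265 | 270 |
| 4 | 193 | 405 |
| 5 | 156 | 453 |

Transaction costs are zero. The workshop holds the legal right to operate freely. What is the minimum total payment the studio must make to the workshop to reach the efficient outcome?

Left alone the workshop would choose level 5 (marginal profit stays positive).
Efficient level: k* = 2 (marginal profit ≥ marginal noise damage through 2).
The studio must at least cover the workshop's forgone profit from cutting 5→2: 265 + 193 + 156 = 614.

$614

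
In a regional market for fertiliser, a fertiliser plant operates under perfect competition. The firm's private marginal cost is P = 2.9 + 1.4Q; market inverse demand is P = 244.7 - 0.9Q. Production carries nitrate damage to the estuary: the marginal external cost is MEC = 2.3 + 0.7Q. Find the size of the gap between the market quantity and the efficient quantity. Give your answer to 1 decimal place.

25.3 units

Market equilibrium (private): 2.9 + 1.4Q = 244.7 - 0.9Q → Q_m = 105.1304.
Social marginal cost = private MC + MEC = 5.2 + 2.1Q.
Set SMC = demand: 5.2 + 2.1Q = 244.7 - 0.9Q → Q* = 79.8333.
Gap = |105.1304 − 79.8333| = 25.2971.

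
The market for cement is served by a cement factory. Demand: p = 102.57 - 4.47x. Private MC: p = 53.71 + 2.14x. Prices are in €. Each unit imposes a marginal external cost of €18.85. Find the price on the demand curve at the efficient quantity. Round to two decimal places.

P = €82.28

Social marginal cost = private MC + MEC = 72.56 + 2.14x.
Set SMC = demand: 72.56 + 2.14x = 102.57 - 4.47x → x* = 4.5401.
Consumer price on the demand curve at x*: 102.57 − 4.47×4.5401 = 82.2758.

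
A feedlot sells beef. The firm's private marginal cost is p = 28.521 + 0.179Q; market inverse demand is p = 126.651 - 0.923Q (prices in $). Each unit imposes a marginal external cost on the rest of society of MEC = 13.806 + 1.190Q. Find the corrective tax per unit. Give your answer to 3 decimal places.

Social marginal cost = private MC + MEC = 42.327 + 1.369Q.
Set SMC = demand: 42.327 + 1.369Q = 126.651 - 0.923Q → Q* = 36.7906.
The Pigouvian tax equals MEC at Q*: 13.806 + 1.190×36.7906 = 57.5868.

tax = $57.587 per unit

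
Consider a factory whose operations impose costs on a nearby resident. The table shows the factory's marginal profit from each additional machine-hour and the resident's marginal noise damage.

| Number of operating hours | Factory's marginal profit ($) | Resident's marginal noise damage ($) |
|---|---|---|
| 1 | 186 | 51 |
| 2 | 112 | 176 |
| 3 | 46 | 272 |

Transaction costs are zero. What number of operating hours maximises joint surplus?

Bargaining reaches the level where marginal profit last exceeds marginal noise damage.
That holds through level 1 (186 ≥ 51) but not at 2 (112 < 176).

1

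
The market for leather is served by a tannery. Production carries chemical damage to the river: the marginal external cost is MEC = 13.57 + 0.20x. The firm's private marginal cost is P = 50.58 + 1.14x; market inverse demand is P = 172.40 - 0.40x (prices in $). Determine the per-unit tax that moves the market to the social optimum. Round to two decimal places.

tax = $26.01 per unit

Social marginal cost = private MC + MEC = 64.15 + 1.34x.
Set SMC = demand: 64.15 + 1.34x = 172.40 - 0.40x → x* = 62.2126.
The Pigouvian tax equals MEC at x*: 13.57 + 0.20×62.2126 = 26.0125.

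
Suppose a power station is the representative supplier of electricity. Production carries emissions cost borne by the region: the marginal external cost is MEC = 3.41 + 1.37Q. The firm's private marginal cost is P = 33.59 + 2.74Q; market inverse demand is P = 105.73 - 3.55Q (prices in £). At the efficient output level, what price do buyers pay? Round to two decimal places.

Social marginal cost = private MC + MEC = 37.00 + 4.11Q.
Set SMC = demand: 37.00 + 4.11Q = 105.73 - 3.55Q → Q* = 8.9726.
Consumer price on the demand curve at Q*: 105.73 − 3.55×8.9726 = 73.8773.

P = £73.88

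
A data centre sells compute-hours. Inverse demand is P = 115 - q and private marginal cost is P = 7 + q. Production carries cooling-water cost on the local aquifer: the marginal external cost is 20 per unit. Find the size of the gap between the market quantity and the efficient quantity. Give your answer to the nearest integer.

10 units

Market equilibrium (private): 7 + q = 115 - q → q_m = 54.0000.
Social marginal cost = private MC + MEC = 27 + q.
Set SMC = demand: 27 + q = 115 - q → q* = 44.0000.
Gap = |54.0000 − 44.0000| = 10.0000.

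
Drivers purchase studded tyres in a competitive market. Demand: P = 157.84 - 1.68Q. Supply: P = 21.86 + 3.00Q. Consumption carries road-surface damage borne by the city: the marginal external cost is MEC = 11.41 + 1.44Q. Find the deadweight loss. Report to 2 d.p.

DWL = 231.66

Market equilibrium (private): 21.86 + 3.00Q = 157.84 - 1.68Q → Q_m = 29.0556.
Social marginal benefit = demand − MEC = 146.43 - 3.12Q.
Set SMB = MC: 146.43 - 3.12Q = 21.86 + 3.00Q → Q* = 20.3546.
The loss is the area between SMB and MC from Q* to Q_m; with linear curves that's a triangle of height MEC(Q_m).
DWL = ½ × 8.7010 × 53.2500 = 231.6641.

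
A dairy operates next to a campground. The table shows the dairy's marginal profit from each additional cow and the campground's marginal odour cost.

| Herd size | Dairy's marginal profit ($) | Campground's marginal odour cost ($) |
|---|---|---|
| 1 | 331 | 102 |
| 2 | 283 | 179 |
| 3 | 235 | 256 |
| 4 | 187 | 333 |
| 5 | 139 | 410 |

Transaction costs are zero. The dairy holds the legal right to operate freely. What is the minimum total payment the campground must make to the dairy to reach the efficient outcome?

$561

Left alone the dairy would choose level 5 (marginal profit stays positive).
Efficient level: k* = 2 (marginal profit ≥ marginal odour cost through 2).
The campground must at least cover the dairy's forgone profit from cutting 5→2: 235 + 187 + 139 = 561.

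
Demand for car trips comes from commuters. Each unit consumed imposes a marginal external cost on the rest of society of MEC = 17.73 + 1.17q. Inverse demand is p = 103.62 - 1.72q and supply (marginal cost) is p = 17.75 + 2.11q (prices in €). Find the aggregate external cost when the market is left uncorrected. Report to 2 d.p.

Market equilibrium (private): 17.75 + 2.11q = 103.62 - 1.72q → q_m = 22.4204.
Total external cost = ∫₀^{q_m} (17.73 + 1.17q) dq = 17.73×22.4204 + ½×1.17×22.4204² = 691.5782.

€691.58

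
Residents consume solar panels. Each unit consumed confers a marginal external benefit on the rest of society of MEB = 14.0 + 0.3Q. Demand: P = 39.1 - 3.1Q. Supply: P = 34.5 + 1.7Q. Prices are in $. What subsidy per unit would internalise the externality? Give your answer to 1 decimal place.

Social marginal benefit = demand + MEB = 53.1 - 2.8Q.
Set SMB = MC: 53.1 - 2.8Q = 34.5 + 1.7Q → Q* = 4.1333.
The Pigouvian subsidy equals MEB at Q*: 14.0 + 0.3×4.1333 = 15.2400.

subsidy = $15.2 per unit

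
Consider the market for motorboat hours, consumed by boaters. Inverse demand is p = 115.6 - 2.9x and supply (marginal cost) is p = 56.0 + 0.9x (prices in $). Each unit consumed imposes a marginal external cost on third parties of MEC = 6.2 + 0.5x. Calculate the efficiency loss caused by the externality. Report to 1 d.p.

DWL = $22.9

Market equilibrium (private): 56.0 + 0.9x = 115.6 - 2.9x → x_m = 15.6842.
Social marginal benefit = demand − MEC = 109.4 - 3.4x.
Set SMB = MC: 109.4 - 3.4x = 56.0 + 0.9x → x* = 12.4186.
The welfare-loss triangle has base |x_m − x*| and height MEC(x_m) (the vertical gap between SMB and MC is zero at x* and MEC at x_m).
DWL = ½ × 3.2656 × 14.0421 = 22.9279.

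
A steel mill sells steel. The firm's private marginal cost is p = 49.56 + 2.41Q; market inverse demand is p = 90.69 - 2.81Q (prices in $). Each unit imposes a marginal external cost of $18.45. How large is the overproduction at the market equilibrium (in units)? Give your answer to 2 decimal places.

Market equilibrium (private): 49.56 + 2.41Q = 90.69 - 2.81Q → Q_m = 7.8793.
Social marginal cost = private MC + MEC = 68.01 + 2.41Q.
Set SMC = demand: 68.01 + 2.41Q = 90.69 - 2.81Q → Q* = 4.3448.
Gap = |7.8793 − 4.3448| = 3.5345.

3.53 units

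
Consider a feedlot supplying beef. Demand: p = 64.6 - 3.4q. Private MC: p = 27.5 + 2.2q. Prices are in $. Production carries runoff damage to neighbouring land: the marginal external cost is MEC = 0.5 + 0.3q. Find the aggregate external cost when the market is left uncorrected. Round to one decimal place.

$9.9

Market equilibrium (private): 27.5 + 2.2q = 64.6 - 3.4q → q_m = 6.6250.
Total external cost = ∫₀^{q_m} (0.5 + 0.3q) dq = 0.5×6.6250 + ½×0.3×6.6250² = 9.8961.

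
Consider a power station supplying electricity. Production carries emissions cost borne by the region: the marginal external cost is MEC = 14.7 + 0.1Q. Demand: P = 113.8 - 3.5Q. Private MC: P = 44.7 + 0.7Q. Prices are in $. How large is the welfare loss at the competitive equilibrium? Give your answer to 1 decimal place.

DWL = $31.1

Market equilibrium (private): 44.7 + 0.7Q = 113.8 - 3.5Q → Q_m = 16.4524.
Social marginal cost = private MC + MEC = 59.4 + 0.8Q.
Set SMC = demand: 59.4 + 0.8Q = 113.8 - 3.5Q → Q* = 12.6512.
Height of the DWL triangle at Q_m is SMC(Q_m) − demand(Q_m) = MEC(Q_m) = 16.3452.
DWL = ½ × 3.8012 × 16.3452 = 31.0657.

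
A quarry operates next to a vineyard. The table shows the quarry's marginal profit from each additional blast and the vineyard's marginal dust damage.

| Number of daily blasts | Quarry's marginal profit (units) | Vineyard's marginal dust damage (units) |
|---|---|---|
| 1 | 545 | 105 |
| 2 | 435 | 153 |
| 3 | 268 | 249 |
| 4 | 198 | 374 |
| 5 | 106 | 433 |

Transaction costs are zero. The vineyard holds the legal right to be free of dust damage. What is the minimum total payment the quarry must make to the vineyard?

507

Efficient level: marginal profit ≥ marginal dust damage through level 3, so k* = 3.
With the vineyard holding the right, the quarry must at least compensate total damage at k*: 105 + 153 + 249 = 507.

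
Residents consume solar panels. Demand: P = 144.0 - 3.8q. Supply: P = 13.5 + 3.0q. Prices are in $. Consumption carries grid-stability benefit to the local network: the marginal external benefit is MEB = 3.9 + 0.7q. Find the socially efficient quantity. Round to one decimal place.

q* = 22.0

Social marginal benefit = demand + MEB = 147.9 - 3.1q.
Set SMB = MC: 147.9 - 3.1q = 13.5 + 3.0q → q* = 22.0328.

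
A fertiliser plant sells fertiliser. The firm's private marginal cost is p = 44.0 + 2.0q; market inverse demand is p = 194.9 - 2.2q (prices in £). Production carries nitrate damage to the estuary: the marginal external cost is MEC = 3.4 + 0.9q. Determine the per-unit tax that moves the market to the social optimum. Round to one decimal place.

Social marginal cost = private MC + MEC = 47.4 + 2.9q.
Set SMC = demand: 47.4 + 2.9q = 194.9 - 2.2q → q* = 28.9216.
The Pigouvian tax equals MEC at q*: 3.4 + 0.9×28.9216 = 29.4294.

tax = £29.4 per unit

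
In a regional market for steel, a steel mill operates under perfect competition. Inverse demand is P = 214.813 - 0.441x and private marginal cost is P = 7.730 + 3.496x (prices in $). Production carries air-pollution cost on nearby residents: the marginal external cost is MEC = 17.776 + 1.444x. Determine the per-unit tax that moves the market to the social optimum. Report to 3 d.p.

tax = $68.577 per unit

Social marginal cost = private MC + MEC = 25.506 + 4.940x.
Set SMC = demand: 25.506 + 4.940x = 214.813 - 0.441x → x* = 35.1806.
The Pigouvian tax equals MEC at x*: 17.776 + 1.444×35.1806 = 68.5768.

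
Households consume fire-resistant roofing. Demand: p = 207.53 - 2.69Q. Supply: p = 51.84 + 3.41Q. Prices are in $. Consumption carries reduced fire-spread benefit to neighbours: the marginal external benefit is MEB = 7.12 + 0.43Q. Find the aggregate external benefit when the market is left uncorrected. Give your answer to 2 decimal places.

Market equilibrium (private): 51.84 + 3.41Q = 207.53 - 2.69Q → Q_m = 25.5230.
Total external benefit = ∫₀^{Q_m} (7.12 + 0.43Q) dQ = 7.12×25.5230 + ½×0.43×25.5230² = 321.7798.

$321.78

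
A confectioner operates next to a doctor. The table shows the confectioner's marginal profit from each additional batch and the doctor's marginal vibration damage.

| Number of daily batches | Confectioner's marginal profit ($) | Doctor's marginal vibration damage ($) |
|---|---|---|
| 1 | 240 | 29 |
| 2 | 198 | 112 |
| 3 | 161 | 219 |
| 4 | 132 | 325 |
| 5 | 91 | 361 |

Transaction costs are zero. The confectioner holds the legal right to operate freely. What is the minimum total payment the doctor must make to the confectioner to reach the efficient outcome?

$384

Left alone the confectioner would choose level 5 (marginal profit stays positive).
Efficient level: k* = 2 (marginal profit ≥ marginal vibration damage through 2).
The doctor must at least cover the confectioner's forgone profit from cutting 5→2: 161 + 132 + 91 = 384.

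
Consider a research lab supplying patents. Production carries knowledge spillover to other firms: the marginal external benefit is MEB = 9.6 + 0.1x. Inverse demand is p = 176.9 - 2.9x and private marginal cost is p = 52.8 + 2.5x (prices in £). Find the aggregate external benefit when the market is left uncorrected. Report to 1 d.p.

£247.0

Market equilibrium (private): 52.8 + 2.5x = 176.9 - 2.9x → x_m = 22.9815.
Total external benefit = ∫₀^{x_m} (9.6 + 0.1x) dx = 9.6×22.9815 + ½×0.1×22.9815² = 247.0299.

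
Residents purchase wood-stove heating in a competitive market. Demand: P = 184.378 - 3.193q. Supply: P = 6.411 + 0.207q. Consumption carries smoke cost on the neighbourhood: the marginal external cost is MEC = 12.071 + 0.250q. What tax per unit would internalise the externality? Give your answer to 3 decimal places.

Social marginal benefit = demand − MEC = 172.307 - 3.443q.
Set SMB = MC: 172.307 - 3.443q = 6.411 + 0.207q → q* = 45.4510.
The Pigouvian tax equals MEC at q*: 12.071 + 0.250×45.4510 = 23.4338.

tax = 23.434 per unit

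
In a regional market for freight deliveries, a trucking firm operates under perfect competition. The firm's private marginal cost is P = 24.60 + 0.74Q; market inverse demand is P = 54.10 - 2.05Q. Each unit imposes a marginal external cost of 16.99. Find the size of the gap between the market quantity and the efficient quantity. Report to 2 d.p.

Market equilibrium (private): 24.60 + 0.74Q = 54.10 - 2.05Q → Q_m = 10.5735.
Social marginal cost = private MC + MEC = 41.59 + 0.74Q.
Set SMC = demand: 41.59 + 0.74Q = 54.10 - 2.05Q → Q* = 4.4839.
Gap = |10.5735 − 4.4839| = 6.0896.

6.09 units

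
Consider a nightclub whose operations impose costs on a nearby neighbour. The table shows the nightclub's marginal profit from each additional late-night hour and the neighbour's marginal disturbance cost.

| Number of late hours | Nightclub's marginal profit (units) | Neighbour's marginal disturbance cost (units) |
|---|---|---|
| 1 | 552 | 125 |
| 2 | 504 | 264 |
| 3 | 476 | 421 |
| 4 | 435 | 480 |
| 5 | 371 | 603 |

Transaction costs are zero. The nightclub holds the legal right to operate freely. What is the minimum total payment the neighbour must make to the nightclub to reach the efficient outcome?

Left alone the nightclub would choose level 5 (marginal profit stays positive).
Efficient level: k* = 3 (marginal profit ≥ marginal disturbance cost through 3).
The neighbour must at least cover the nightclub's forgone profit from cutting 5→3: 435 + 371 = 806.

806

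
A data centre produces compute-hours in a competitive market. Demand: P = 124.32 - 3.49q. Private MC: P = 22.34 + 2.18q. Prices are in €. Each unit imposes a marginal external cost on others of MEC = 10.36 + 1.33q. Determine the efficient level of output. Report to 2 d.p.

q* = 13.09

Social marginal cost = private MC + MEC = 32.70 + 3.51q.
Set SMC = demand: 32.70 + 3.51q = 124.32 - 3.49q → q* = 13.0886.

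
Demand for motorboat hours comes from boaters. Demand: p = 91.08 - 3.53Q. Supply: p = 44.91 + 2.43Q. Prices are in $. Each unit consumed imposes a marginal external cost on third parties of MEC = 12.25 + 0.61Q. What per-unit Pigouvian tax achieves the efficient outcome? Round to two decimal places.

Social marginal benefit = demand − MEC = 78.83 - 4.14Q.
Set SMB = MC: 78.83 - 4.14Q = 44.91 + 2.43Q → Q* = 5.1629.
The Pigouvian tax equals MEC at Q*: 12.25 + 0.61×5.1629 = 15.3994.

tax = $15.40 per unit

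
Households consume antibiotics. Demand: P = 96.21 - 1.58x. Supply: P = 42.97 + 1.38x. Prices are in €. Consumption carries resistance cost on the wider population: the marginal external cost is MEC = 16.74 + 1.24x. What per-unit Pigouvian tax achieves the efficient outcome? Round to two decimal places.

Social marginal benefit = demand − MEC = 79.47 - 2.82x.
Set SMB = MC: 79.47 - 2.82x = 42.97 + 1.38x → x* = 8.6905.
The Pigouvian tax equals MEC at x*: 16.74 + 1.24×8.6905 = 27.5162.

tax = €27.52 per unit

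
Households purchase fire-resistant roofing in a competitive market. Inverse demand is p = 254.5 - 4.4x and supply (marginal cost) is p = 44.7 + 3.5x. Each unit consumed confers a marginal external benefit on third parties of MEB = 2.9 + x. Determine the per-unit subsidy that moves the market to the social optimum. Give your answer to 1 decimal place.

subsidy = 33.7 per unit

Social marginal benefit = demand + MEB = 257.4 - 3.4x.
Set SMB = MC: 257.4 - 3.4x = 44.7 + 3.5x → x* = 30.8261.
The Pigouvian subsidy equals MEB at x*: 2.9 + 1.0×30.8261 = 33.7261.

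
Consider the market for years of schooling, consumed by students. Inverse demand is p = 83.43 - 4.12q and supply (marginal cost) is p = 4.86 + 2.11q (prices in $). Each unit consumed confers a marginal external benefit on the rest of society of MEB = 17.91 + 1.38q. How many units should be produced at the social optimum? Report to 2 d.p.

q* = 19.89

Social marginal benefit = demand + MEB = 101.34 - 2.74q.
Set SMB = MC: 101.34 - 2.74q = 4.86 + 2.11q → q* = 19.8928.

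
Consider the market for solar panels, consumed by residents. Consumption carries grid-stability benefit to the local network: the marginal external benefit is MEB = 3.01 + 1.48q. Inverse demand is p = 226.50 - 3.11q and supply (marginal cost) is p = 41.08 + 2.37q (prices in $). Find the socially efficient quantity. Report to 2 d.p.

q* = 47.11

Social marginal benefit = demand + MEB = 229.51 - 1.63q.
Set SMB = MC: 229.51 - 1.63q = 41.08 + 2.37q → q* = 47.1075.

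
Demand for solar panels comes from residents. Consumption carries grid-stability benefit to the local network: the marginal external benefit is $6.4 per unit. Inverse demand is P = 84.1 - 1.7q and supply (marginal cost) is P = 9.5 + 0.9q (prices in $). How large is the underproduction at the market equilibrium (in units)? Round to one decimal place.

Market equilibrium (private): 9.5 + 0.9q = 84.1 - 1.7q → q_m = 28.6923.
Social marginal benefit = demand + MEB = 90.5 - 1.7q.
Set SMB = MC: 90.5 - 1.7q = 9.5 + 0.9q → q* = 31.1538.
Gap = |28.6923 − 31.1538| = 2.4615.

2.5 units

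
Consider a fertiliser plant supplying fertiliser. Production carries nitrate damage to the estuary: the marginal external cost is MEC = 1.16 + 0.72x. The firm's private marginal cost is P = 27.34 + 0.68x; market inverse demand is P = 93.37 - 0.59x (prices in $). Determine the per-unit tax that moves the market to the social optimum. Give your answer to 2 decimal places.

tax = $24.63 per unit

Social marginal cost = private MC + MEC = 28.50 + 1.40x.
Set SMC = demand: 28.50 + 1.40x = 93.37 - 0.59x → x* = 32.5980.
The Pigouvian tax equals MEC at x*: 1.16 + 0.72×32.5980 = 24.6306.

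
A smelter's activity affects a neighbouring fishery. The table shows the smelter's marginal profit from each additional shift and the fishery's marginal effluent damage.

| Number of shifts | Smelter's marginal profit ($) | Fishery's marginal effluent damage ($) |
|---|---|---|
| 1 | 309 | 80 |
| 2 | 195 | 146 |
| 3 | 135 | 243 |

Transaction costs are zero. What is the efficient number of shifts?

Bargaining reaches the level where marginal profit last exceeds marginal effluent damage.
That holds through level 2 (195 ≥ 146) but not at 3 (135 < 243).

2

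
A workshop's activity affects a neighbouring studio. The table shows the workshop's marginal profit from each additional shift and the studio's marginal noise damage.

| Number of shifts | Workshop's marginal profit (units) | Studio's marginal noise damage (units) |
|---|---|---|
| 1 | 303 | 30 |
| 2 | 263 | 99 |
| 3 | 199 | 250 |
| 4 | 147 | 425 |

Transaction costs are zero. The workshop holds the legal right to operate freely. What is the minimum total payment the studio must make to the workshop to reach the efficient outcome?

Left alone the workshop would choose level 4 (marginal profit stays positive).
Efficient level: k* = 2 (marginal profit ≥ marginal noise damage through 2).
The studio must at least cover the workshop's forgone profit from cutting 4→2: 199 + 147 = 346.

346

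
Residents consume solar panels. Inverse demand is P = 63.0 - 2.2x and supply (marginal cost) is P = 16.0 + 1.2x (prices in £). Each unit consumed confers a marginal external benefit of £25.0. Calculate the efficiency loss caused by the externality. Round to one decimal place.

Market equilibrium (private): 16.0 + 1.2x = 63.0 - 2.2x → x_m = 13.8235.
Social marginal benefit = demand + MEB = 88.0 - 2.2x.
Set SMB = MC: 88.0 - 2.2x = 16.0 + 1.2x → x* = 21.1765.
Between x* and x_m the wedge SMB − MC runs linearly from 0 to MEB(x_m), so the loss is a triangle.
DWL = ½ × 7.3530 × 25.0000 = 91.9125.

DWL = £91.9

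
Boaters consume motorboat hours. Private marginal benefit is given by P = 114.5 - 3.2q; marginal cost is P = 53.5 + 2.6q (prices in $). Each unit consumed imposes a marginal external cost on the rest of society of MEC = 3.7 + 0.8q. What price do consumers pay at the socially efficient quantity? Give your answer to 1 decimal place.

Social marginal benefit = demand − MEC = 110.8 - 4.0q.
Set SMB = MC: 110.8 - 4.0q = 53.5 + 2.6q → q* = 8.6818.
Consumer price on the demand curve at q*: 114.5 − 3.2×8.6818 = 86.7182.

P = $86.7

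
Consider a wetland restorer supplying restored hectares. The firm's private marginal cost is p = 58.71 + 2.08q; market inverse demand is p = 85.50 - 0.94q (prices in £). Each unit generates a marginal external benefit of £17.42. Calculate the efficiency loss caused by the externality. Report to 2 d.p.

Market equilibrium (private): 58.71 + 2.08q = 85.50 - 0.94q → q_m = 8.8709.
Social marginal cost = private MC − MEB = 41.29 + 2.08q.
Set SMC = demand: 41.29 + 2.08q = 85.50 - 0.94q → q* = 14.6391.
Height of the DWL triangle at q_m is demand(q_m) − SMC(q_m) = MEB(q_m) = 17.4200.
DWL = ½ × 5.7682 × 17.4200 = 50.2410.

DWL = £50.24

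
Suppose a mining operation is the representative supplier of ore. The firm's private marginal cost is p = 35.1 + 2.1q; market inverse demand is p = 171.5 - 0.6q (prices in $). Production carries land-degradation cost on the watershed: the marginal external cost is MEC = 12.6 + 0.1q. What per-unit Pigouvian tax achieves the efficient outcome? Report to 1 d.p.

Social marginal cost = private MC + MEC = 47.7 + 2.2q.
Set SMC = demand: 47.7 + 2.2q = 171.5 - 0.6q → q* = 44.2143.
The Pigouvian tax equals MEC at q*: 12.6 + 0.1×44.2143 = 17.0214.

tax = $17.0 per unit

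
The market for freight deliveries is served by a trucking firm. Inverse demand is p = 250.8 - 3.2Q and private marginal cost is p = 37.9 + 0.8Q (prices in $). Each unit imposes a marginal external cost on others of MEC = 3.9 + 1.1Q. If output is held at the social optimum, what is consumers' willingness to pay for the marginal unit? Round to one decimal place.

Social marginal cost = private MC + MEC = 41.8 + 1.9Q.
Set SMC = demand: 41.8 + 1.9Q = 250.8 - 3.2Q → Q* = 40.9804.
Consumer price on the demand curve at Q*: 250.8 − 3.2×40.9804 = 119.6627.

P = $119.7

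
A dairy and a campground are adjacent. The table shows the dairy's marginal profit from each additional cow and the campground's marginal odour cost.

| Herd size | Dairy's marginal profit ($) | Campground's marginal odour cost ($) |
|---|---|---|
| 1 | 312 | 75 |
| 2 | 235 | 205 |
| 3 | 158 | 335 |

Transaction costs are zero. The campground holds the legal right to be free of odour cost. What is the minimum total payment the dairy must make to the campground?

Efficient level: marginal profit ≥ marginal odour cost through level 2, so k* = 2.
With the campground holding the right, the dairy must at least compensate total damage at k*: 75 + 205 = 280.

$280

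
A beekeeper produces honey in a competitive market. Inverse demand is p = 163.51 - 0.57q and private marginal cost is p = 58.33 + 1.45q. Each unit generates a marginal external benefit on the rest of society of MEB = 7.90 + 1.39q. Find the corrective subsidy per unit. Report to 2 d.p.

Social marginal cost = private MC − MEB = 50.43 + 0.06q.
Set SMC = demand: 50.43 + 0.06q = 163.51 - 0.57q → q* = 179.4921.
The Pigouvian subsidy equals MEB at q*: 7.90 + 1.39×179.4921 = 257.3940.

subsidy = 257.39 per unit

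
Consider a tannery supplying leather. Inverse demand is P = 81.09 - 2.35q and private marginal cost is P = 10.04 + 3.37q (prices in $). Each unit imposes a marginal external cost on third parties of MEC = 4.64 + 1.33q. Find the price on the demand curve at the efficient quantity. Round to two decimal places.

Social marginal cost = private MC + MEC = 14.68 + 4.70q.
Set SMC = demand: 14.68 + 4.70q = 81.09 - 2.35q → q* = 9.4199.
Consumer price on the demand curve at q*: 81.09 − 2.35×9.4199 = 58.9532.

P = $58.95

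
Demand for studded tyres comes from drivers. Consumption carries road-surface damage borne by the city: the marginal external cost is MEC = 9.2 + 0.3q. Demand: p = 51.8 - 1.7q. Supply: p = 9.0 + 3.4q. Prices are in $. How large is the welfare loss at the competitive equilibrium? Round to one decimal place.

DWL = $12.7

Market equilibrium (private): 9.0 + 3.4q = 51.8 - 1.7q → q_m = 8.3922.
Social marginal benefit = demand − MEC = 42.6 - 2.0q.
Set SMB = MC: 42.6 - 2.0q = 9.0 + 3.4q → q* = 6.2222.
The loss is the area between SMB and MC from q* to q_m; with linear curves that's a triangle of height MEC(q_m).
DWL = ½ × 2.1700 × 11.7176 = 12.7136.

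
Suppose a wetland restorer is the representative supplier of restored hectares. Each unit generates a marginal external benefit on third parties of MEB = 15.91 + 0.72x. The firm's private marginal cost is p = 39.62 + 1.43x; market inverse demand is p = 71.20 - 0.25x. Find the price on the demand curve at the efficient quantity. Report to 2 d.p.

Social marginal cost = private MC − MEB = 23.71 + 0.71x.
Set SMC = demand: 23.71 + 0.71x = 71.20 - 0.25x → x* = 49.4688.
Consumer price on the demand curve at x*: 71.20 − 0.25×49.4688 = 58.8328.

P = 58.83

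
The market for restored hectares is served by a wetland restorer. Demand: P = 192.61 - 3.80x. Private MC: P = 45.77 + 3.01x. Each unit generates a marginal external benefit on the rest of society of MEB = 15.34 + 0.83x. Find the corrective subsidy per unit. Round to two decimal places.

Social marginal cost = private MC − MEB = 30.43 + 2.18x.
Set SMC = demand: 30.43 + 2.18x = 192.61 - 3.80x → x* = 27.1204.
The Pigouvian subsidy equals MEB at x*: 15.34 + 0.83×27.1204 = 37.8499.

subsidy = 37.85 per unit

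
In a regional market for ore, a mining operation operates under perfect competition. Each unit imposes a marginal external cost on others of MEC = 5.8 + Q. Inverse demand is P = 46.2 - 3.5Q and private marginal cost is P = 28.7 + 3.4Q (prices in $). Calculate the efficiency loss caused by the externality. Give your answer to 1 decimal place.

Market equilibrium (private): 28.7 + 3.4Q = 46.2 - 3.5Q → Q_m = 2.5362.
Social marginal cost = private MC + MEC = 34.5 + 4.4Q.
Set SMC = demand: 34.5 + 4.4Q = 46.2 - 3.5Q → Q* = 1.4810.
Height of the DWL triangle at Q_m is SMC(Q_m) − demand(Q_m) = MEC(Q_m) = 8.3362.
DWL = ½ × 1.0552 × 8.3362 = 4.3982.

DWL = $4.4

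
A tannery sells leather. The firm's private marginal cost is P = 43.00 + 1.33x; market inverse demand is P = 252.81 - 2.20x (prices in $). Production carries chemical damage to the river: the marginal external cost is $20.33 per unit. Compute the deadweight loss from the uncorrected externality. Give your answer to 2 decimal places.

Market equilibrium (private): 43.00 + 1.33x = 252.81 - 2.20x → x_m = 59.4363.
Social marginal cost = private MC + MEC = 63.33 + 1.33x.
Set SMC = demand: 63.33 + 1.33x = 252.81 - 2.20x → x* = 53.6771.
Between x* and x_m the wedge SMC − demand runs linearly from 0 to MEC(x_m), so the loss is a triangle.
DWL = ½ × 5.7592 × 20.3300 = 58.5423.

DWL = $58.54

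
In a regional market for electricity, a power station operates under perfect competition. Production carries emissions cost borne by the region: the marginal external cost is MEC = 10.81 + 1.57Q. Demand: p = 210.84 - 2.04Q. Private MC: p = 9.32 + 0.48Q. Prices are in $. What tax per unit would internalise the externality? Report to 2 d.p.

tax = $84.02 per unit

Social marginal cost = private MC + MEC = 20.13 + 2.05Q.
Set SMC = demand: 20.13 + 2.05Q = 210.84 - 2.04Q → Q* = 46.6284.
The Pigouvian tax equals MEC at Q*: 10.81 + 1.57×46.6284 = 84.0166.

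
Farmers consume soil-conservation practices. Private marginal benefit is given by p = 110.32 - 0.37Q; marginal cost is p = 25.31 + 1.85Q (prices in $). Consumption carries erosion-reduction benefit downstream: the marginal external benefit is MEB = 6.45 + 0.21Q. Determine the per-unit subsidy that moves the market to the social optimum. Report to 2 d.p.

subsidy = $16.01 per unit

Social marginal benefit = demand + MEB = 116.77 - 0.16Q.
Set SMB = MC: 116.77 - 0.16Q = 25.31 + 1.85Q → Q* = 45.5025.
The Pigouvian subsidy equals MEB at Q*: 6.45 + 0.21×45.5025 = 16.0055.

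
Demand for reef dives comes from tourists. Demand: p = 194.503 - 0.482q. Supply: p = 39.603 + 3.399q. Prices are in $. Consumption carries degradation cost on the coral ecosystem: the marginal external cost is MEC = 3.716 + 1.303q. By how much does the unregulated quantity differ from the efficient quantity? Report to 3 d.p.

10.749 units

Market equilibrium (private): 39.603 + 3.399q = 194.503 - 0.482q → q_m = 39.9124.
Social marginal benefit = demand − MEC = 190.787 - 1.785q.
Set SMB = MC: 190.787 - 1.785q = 39.603 + 3.399q → q* = 29.1636.
Gap = |39.9124 − 29.1636| = 10.7488.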